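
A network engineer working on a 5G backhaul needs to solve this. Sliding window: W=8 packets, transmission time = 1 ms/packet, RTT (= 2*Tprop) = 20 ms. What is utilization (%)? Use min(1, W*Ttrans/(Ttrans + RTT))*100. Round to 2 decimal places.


Given: W = 8, Ttrans = 1 ms, RTT = 20 ms (= 2 * Tprop, Tprop = 10 ms)
Cycle time = Ttrans + RTT = 1 + 20 = 21 ms (first packet sent until its ACK returns)
W * Ttrans = 8 * 1 = 8 ms of sending per cycle
W * Ttrans / (Ttrans + RTT) = 8 / 21 = 0.380952
U = min(1, 0.380952) = 0.380952
U% = 38.10%

38.10


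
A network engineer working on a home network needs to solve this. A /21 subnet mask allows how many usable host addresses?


Given: subnet mask /21
Host bits = 32 - 21 = 11
Total addresses = 2^11 = 2048
Usable hosts = 2048 - 2 (network + broadcast) = 2046

2046


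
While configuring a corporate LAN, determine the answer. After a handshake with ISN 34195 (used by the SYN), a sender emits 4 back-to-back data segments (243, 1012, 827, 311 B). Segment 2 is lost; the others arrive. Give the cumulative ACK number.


SYN uses sequence number 34195; first data byte = ISN + 1 = 34196.
Segment 1: SEQ = 34196, len = 243 B, covers [34196, 34438]
Segment 2: SEQ = 34439, len = 1012 B, covers [34439, 35450] [LOST]
Segment 3: SEQ = 35451, len = 827 B, covers [35451, 36277]
Segment 4: SEQ = 36278, len = 311 B, covers [36278, 36588]
In-order data received: bytes [34196, 34438] (segments 1..1).
Segment 2 missing -> gap begins at byte 34439; later segments buffered out of order.
Cumulative ACK = next expected in-order byte = 34196 + 243 = 34439

34439


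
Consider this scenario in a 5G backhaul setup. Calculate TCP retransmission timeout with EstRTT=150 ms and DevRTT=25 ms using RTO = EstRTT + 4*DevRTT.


Given: EstRTT = 150 ms, DevRTT = 25 ms
Timeout = EstRTT + 4 * DevRTT
4 * DevRTT = 4 * 25 = 100
Timeout = 150 + 100 = 250 ms

250


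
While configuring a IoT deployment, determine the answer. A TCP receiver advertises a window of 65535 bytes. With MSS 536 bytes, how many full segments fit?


Given: RWND = 65535 bytes, MSS = 536 bytes
Full segments = floor(RWND / MSS)
Full segments = floor(65535 / 536)
Full segments = floor(122.2668) = 122

122


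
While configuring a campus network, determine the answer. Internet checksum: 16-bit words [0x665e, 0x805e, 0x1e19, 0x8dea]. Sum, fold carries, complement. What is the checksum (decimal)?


Given words: [0x665e, 0x805e, 0x1e19, 0x8dea]
Step 1: Sum all words
Raw sum = 26206 + 32862 + 7705 + 36330 = 103103
Step 2: Fold carry: (37567 + 1) = 37568
One's complement = ~37568 & 0xFFFF = 27967

27967


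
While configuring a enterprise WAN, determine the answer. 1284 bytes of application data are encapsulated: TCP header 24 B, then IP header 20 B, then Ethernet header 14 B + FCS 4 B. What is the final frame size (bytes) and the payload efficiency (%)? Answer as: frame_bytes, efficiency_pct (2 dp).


TCP segment = 1284 + 24 = 1308 B
IP packet = 1308 + 20 = 1328 B
Ethernet frame = 1328 + 14 + 4 = 1346 B
Efficiency = app / frame = 1284 / 1346 = 0.953938 = 95.3938% -> 95.39% (2 dp)

1346, 95.39


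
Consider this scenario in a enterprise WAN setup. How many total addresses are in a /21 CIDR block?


Given: CIDR prefix /21
Host bits = 32 - 21 = 11
Total addresses = 2^11 = 2048

2048


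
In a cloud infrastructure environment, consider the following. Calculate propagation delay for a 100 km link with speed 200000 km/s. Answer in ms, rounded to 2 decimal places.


Given: distance = 100 km, speed = 200000 km/s
Delay = distance / speed = 100 / 200000 seconds
Delay in ms = 100 * 1000 / 200000
Delay = 0.5000 ms
Rounded to 2 dp = 0.50 ms

0.50


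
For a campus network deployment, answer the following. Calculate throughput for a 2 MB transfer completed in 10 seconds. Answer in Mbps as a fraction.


Given: file = 2 MB, time = 10 s
File in Mb = 2 * 8 = 16 Mb
Throughput = 16 / 10 Mbps
Throughput = 8/5 Mbps

8/5


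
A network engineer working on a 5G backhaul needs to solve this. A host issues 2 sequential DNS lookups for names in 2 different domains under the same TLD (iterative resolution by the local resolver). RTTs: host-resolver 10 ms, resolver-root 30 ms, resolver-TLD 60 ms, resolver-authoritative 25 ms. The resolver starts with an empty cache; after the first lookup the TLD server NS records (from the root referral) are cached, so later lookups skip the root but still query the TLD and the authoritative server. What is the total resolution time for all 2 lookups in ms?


Lookup 1 (cold cache): local + root + TLD + auth = 10 + 30 + 60 + 25 = 125 ms
Lookups 2..2 (TLD NS cached -> skip root; new domain -> still ask TLD and auth): local + TLD + auth = 10 + 60 + 25 = 95 ms each
Remaining 1 lookups: 1 * 95 = 95 ms
Total = 125 + 95 = 220 ms

220


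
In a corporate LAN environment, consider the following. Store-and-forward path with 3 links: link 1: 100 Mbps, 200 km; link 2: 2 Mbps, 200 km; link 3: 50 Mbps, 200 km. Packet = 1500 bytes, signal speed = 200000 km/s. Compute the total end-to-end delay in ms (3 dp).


Packet = 1500 bytes = 12000 bits. Store-and-forward: sum (t_trans + t_prop) per link.
Link 1: t_trans = 12000/(100*10^6) s = 0.1200 ms; t_prop = 200/200000 s = 1.0000 ms; subtotal = 1.1200 ms
Link 2: t_trans = 12000/(2*10^6) s = 6.0000 ms; t_prop = 200/200000 s = 1.0000 ms; subtotal = 7.0000 ms
Link 3: t_trans = 12000/(50*10^6) s = 0.2400 ms; t_prop = 200/200000 s = 1.0000 ms; subtotal = 1.2400 ms
End-to-end = 1.1200 + 7.0000 + 1.2400 = 9.3600 ms -> 9.360 ms (3 dp)

9.360


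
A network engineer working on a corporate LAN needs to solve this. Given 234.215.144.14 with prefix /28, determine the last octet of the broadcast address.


Given: IP = 234.215.144.14, prefix = /28
Host bits = 32 - 28 = 4
Network last octet = 14 AND mask = 0
Host part size = 2^4 - 1 = 15
Broadcast last octet = 0 OR 15 = 15

15


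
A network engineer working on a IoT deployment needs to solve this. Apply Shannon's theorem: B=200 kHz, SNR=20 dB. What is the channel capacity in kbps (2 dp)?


Given: B = 200 kHz, SNR = 20 dB
SNR linear = 10^(20/10) = 100
1 + SNR = 101
log2(101) = 6.6582114828
C = 200 * 1000 * 6.6582114828 = 1331642.2966 bps
C = 1331.642297 kbps -> 1331.64 kbps (2 dp)

1331.64


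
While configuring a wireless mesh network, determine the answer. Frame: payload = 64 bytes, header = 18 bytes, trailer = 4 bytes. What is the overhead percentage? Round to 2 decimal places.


Given: payload = 64 B, header = 18 B, trailer = 4 B
Overhead bytes = header + trailer = 18 + 4 = 22
Total frame = payload + overhead = 64 + 22 = 86
Overhead % = 22 / 86 * 100 = 25.5814% -> 25.58% (2 dp)

25.58


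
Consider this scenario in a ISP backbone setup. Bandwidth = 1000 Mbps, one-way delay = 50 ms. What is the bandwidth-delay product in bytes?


Given: bandwidth = 1000 Mbps, delay = 50 ms
BDP in bits = 1000 * 10^6 * 50 / 1000
BDP in bits = 50000000
BDP in bytes = 50000000 / 8 = 6250000

6250000


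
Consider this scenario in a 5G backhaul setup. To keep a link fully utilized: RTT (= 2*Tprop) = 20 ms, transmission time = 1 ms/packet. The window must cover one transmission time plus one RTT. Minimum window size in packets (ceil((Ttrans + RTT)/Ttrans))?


Given: Ttrans = 1 ms, RTT = 20 ms (= 2 * Tprop, Tprop = 10 ms)
Time until first ACK returns = Ttrans + RTT = 1 + 20 = 21 ms
Need W * Ttrans >= Ttrans + RTT  ->  W >= (Ttrans + RTT) / Ttrans
(Ttrans + RTT) / Ttrans = 21 / 1 = 21
W_min = ceil(21) = 21

21


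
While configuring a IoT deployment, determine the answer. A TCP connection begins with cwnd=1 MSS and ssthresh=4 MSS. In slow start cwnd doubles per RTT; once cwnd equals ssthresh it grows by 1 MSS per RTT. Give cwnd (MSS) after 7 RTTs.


RTT 0: cwnd = 1 MSS (initial)
RTT 1: cwnd = 2 MSS (slow start, doubled)
RTT 2: cwnd = 4 MSS (slow start, doubled)
RTT 3: cwnd = 5 MSS (congestion avoidance, +1)
RTT 4: cwnd = 6 MSS (congestion avoidance, +1)
RTT 5: cwnd = 7 MSS (congestion avoidance, +1)
RTT 6: cwnd = 8 MSS (congestion avoidance, +1)
RTT 7: cwnd = 9 MSS (congestion avoidance, +1)

9


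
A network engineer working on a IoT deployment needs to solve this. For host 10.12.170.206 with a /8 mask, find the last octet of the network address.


Given: IP = 10.12.170.206, prefix = /8
Subnet mask = 255.0.0.0
Last octet of IP: 206
Last octet of mask: 0
Network last octet = 206 AND 0 = 0

0


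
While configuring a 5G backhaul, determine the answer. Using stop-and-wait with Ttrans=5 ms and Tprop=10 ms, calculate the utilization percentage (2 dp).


Given: Ttrans = 5 ms, Tprop = 10 ms
RTT = 2 * Tprop = 2 * 10 = 20 ms
U = Ttrans / (Ttrans + RTT)
U = 5 / (5 + 20)
U = 5 / 25 = 0.2
U% = 20.00%

20.00


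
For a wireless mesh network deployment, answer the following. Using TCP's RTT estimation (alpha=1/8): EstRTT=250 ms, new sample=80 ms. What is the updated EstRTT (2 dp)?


Given: EstRTT = 250 ms, SampleRTT = 80 ms, alpha = 1/8
New EstRTT = (1 - alpha) * EstRTT + alpha * SampleRTT
(7/8) * 250 = 218.75
(1/8) * 80 = 10
New EstRTT = 218.75 + 10 = 228.75 ms -> 228.75 ms (2 dp)

228.75


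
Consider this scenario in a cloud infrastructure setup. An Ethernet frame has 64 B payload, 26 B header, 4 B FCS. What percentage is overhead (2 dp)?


Given: payload = 64 B, header = 26 B, trailer = 4 B
Overhead bytes = header + trailer = 26 + 4 = 30
Total frame = payload + overhead = 64 + 30 = 94
Overhead % = 30 / 94 * 100 = 31.9149% -> 31.91% (2 dp)

31.91


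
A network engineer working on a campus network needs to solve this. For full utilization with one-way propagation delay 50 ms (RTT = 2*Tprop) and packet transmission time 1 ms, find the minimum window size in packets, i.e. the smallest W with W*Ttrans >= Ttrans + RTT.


Given: Ttrans = 1 ms, RTT = 100 ms (= 2 * Tprop, Tprop = 50 ms)
Time until first ACK returns = Ttrans + RTT = 1 + 100 = 101 ms
Need W * Ttrans >= Ttrans + RTT  ->  W >= (Ttrans + RTT) / Ttrans
(Ttrans + RTT) / Ttrans = 101 / 1 = 101
W_min = ceil(101) = 101

101


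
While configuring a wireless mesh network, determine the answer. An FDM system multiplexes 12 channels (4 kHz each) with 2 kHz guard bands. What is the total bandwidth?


Given: 12 channels, 4 kHz each, guard = 2 kHz
Channel bandwidth = 12 * 4 = 48 kHz
Guard bands = 11 gaps * 2 kHz = 22 kHz
Total = 48 + 22 = 70 kHz

70


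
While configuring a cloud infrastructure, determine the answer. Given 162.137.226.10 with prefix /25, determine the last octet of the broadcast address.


Given: IP = 162.137.226.10, prefix = /25
Host bits = 32 - 25 = 7
Network last octet = 10 AND mask = 0
Host part size = 2^7 - 1 = 127
Broadcast last octet = 0 OR 127 = 127

127


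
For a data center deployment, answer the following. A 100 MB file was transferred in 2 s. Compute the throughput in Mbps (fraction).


Given: file = 100 MB, time = 2 s
File in Mb = 100 * 8 = 800 Mb
Throughput = 800 / 2 Mbps
Throughput = 400 Mbps

400


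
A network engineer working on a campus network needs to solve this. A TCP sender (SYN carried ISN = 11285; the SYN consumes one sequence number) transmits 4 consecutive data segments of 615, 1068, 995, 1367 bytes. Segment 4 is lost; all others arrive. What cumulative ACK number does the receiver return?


SYN uses sequence number 11285; first data byte = ISN + 1 = 11286.
Segment 1: SEQ = 11286, len = 615 B, covers [11286, 11900]
Segment 2: SEQ = 11901, len = 1068 B, covers [11901, 12968]
Segment 3: SEQ = 12969, len = 995 B, covers [12969, 13963]
Segment 4: SEQ = 13964, len = 1367 B, covers [13964, 15330] [LOST]
In-order data received: bytes [11286, 13963] (segments 1..3).
Segment 4 missing -> gap begins at byte 13964.
Cumulative ACK = next expected in-order byte = 11286 + 615 + 1068 + 995 = 13964

13964


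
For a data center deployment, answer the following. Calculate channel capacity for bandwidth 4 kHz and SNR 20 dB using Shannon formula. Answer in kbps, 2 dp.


Given: B = 4 kHz, SNR = 20 dB
SNR linear = 10^(20/10) = 100
1 + SNR = 101
log2(101) = 6.6582114828
C = 4 * 1000 * 6.6582114828 = 26632.8459 bps
C = 26.632846 kbps -> 26.63 kbps (2 dp)

26.63


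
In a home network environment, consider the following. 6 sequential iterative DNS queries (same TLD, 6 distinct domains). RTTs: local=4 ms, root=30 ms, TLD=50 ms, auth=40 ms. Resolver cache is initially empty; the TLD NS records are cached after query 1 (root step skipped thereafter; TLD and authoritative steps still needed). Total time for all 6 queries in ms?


Lookup 1 (cold cache): local + root + TLD + auth = 4 + 30 + 50 + 40 = 124 ms
Lookups 2..6 (TLD NS cached -> skip root; new domain -> still ask TLD and auth): local + TLD + auth = 4 + 50 + 40 = 94 ms each
Remaining 5 lookups: 5 * 94 = 470 ms
Total = 124 + 470 = 594 ms

594


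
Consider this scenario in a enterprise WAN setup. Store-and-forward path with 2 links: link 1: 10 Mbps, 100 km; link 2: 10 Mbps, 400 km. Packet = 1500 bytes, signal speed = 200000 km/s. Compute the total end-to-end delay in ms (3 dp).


Packet = 1500 bytes = 12000 bits. Store-and-forward: sum (t_trans + t_prop) per link.
Link 1: t_trans = 12000/(10*10^6) s = 1.2000 ms; t_prop = 100/200000 s = 0.5000 ms; subtotal = 1.7000 ms
Link 2: t_trans = 12000/(10*10^6) s = 1.2000 ms; t_prop = 400/200000 s = 2.0000 ms; subtotal = 3.2000 ms
End-to-end = 1.7000 + 3.2000 = 4.9000 ms -> 4.900 ms (3 dp)

4.900


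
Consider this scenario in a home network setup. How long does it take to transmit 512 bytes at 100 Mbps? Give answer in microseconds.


Given: packet = 512 bytes, bandwidth = 100 Mbps
Packet in bits = 512 * 8 = 4096 bits
Bandwidth = 100 * 10^6 = 100000000 bps
Time = 4096 / 100000000 seconds
Time in us = 4096 * 10^6 / 100000000 = 40.96

40.96


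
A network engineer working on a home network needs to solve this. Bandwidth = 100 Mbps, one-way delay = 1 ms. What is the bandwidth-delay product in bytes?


Given: bandwidth = 100 Mbps, delay = 1 ms
BDP in bits = 100 * 10^6 * 1 / 1000
BDP in bits = 100000
BDP in bytes = 100000 / 8 = 12500

12500


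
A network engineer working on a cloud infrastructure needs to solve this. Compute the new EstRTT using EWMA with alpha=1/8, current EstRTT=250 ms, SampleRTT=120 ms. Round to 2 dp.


Given: EstRTT = 250 ms, SampleRTT = 120 ms, alpha = 1/8
New EstRTT = (1 - alpha) * EstRTT + alpha * SampleRTT
(7/8) * 250 = 218.75
(1/8) * 120 = 15
New EstRTT = 218.75 + 15 = 233.75 ms -> 233.75 ms (2 dp)

233.75


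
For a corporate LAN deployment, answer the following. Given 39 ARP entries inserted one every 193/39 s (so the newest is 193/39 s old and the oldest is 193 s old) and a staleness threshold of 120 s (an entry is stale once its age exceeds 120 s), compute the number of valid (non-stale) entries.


Ages are k * 193/39 s for k = 1..39 (spacing = 4.9487 s).
Entry k is valid iff k * 193/39 <= 120 iff k <= 39 * 120 / 193 = 24.2487
n_valid = floor(24.2487) = 24
(n_stale = 39 - 24 = 15)

24


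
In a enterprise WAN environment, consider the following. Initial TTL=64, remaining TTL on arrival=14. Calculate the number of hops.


Given: initial TTL = 64, received TTL = 14
Hops = initial TTL - received TTL
Hops = 64 - 14 = 50

50


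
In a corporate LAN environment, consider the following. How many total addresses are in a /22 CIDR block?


Given: CIDR prefix /22
Host bits = 32 - 22 = 10
Total addresses = 2^10 = 1024

1024


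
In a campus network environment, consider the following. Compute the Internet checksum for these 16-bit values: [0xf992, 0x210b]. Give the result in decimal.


Given words: [0xf992, 0x210b]
Step 1: Sum all words
Raw sum = 63890 + 8459 = 72349
Step 2: Fold carry: (6813 + 1) = 6814
One's complement = ~6814 & 0xFFFF = 58721

58721


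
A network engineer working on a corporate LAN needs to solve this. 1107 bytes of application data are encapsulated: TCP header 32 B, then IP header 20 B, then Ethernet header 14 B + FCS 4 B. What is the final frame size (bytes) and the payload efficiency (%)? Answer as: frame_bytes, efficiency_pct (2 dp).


TCP segment = 1107 + 32 = 1139 B
IP packet = 1139 + 20 = 1159 B
Ethernet frame = 1159 + 14 + 4 = 1177 B
Efficiency = app / frame = 1107 / 1177 = 0.940527 = 94.0527% -> 94.05% (2 dp)

1177, 94.05


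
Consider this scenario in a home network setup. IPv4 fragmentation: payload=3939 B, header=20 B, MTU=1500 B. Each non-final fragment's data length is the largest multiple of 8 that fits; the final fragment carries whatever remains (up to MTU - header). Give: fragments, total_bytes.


Max data per non-final fragment = floor((MTU - header)/8)*8 = floor((1500 - 20)/8)*8 = floor(1480/8)*8 = 1480 B
Final fragment needs no 8-byte alignment: it can carry up to MTU - header = 1480 B
Non-final fragments needed = ceil((payload - 1480) / 1480) = ceil(2459/1480) = ceil(1.6615) = 2
Number of fragments = 2 + 1 = 3
Fragment sizes (data): 2 * 1480 B + 979 B (last, 979 <= 1480 OK)
Total bytes sent = payload + n_frags * header = 3939 + 3*20 = 3939 + 60 = 3999 B

3, 3999


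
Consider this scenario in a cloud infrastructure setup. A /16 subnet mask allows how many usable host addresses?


Given: subnet mask /16
Host bits = 32 - 16 = 16
Total addresses = 2^16 = 65536
Usable hosts = 65536 - 2 (network + broadcast) = 65534

65534


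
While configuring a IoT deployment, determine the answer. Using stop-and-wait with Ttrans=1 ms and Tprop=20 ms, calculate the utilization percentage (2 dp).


Given: Ttrans = 1 ms, Tprop = 20 ms
RTT = 2 * Tprop = 2 * 20 = 40 ms
U = Ttrans / (Ttrans + RTT)
U = 1 / (1 + 40)
U = 1 / 41 = 0.02439
U% = 2.44%

2.44


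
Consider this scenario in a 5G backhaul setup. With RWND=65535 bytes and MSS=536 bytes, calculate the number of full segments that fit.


Given: RWND = 65535 bytes, MSS = 536 bytes
Full segments = floor(RWND / MSS)
Full segments = floor(65535 / 536)
Full segments = floor(122.2668) = 122

122


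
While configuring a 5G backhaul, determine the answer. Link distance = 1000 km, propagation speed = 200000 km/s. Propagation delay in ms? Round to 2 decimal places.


Given: distance = 1000 km, speed = 200000 km/s
Delay = distance / speed = 1000 / 200000 seconds
Delay in ms = 1000 * 1000 / 200000
Delay = 5.0000 ms
Rounded to 2 dp = 5.00 ms

5.00


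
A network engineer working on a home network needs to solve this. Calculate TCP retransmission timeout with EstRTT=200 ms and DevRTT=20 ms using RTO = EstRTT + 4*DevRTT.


Given: EstRTT = 200 ms, DevRTT = 20 ms
Timeout = EstRTT + 4 * DevRTT
4 * DevRTT = 4 * 20 = 80
Timeout = 200 + 80 = 280 ms

280


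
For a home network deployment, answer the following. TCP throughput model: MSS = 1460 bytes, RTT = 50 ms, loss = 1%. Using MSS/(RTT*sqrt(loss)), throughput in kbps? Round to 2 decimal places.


Given: MSS = 1460 bytes, RTT = 50 ms, loss = 1%
RTT in seconds = 50 / 1000 = 0.05
Loss rate = 1% = 0.01
sqrt(loss) = sqrt(0.01) = 0.1
Throughput (bytes/s) = 1460 / (0.05 * 0.1) = 292000.0000
Throughput (kbps) = 292000.0000 * 8 / 1000 = 2336.000000 -> 2336.00 kbps (2 dp)

2336.00


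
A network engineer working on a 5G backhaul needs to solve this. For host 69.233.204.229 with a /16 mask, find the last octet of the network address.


Given: IP = 69.233.204.229, prefix = /16
Subnet mask = 255.255.0.0
Last octet of IP: 229
Last octet of mask: 0
Network last octet = 229 AND 0 = 0

0


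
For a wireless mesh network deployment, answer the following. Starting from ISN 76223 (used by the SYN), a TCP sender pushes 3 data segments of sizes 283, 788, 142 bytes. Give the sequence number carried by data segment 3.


The SYN occupies sequence number ISN = 76223, so the first data byte is ISN + 1 = 76224.
SEQ of data segment i = (ISN + 1) + sum of payload sizes of segments 1..i-1.
Segment 1: SEQ = 76224, payload = 283 bytes
Segment 2: SEQ = 76507, payload = 788 bytes
Segment 3: SEQ = 77295, payload = 142 bytes
SEQ of segment 3 = 76224 + 283 + 788 = 77295

77295


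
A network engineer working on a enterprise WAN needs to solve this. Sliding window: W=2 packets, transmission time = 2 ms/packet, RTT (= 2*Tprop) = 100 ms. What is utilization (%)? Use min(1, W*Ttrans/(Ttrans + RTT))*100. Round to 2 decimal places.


Given: W = 2, Ttrans = 2 ms, RTT = 100 ms (= 2 * Tprop, Tprop = 50 ms)
Cycle time = Ttrans + RTT = 2 + 100 = 102 ms (first packet sent until its ACK returns)
W * Ttrans = 2 * 2 = 4 ms of sending per cycle
W * Ttrans / (Ttrans + RTT) = 4 / 102 = 0.039216
U = min(1, 0.039216) = 0.039216
U% = 3.92%

3.92


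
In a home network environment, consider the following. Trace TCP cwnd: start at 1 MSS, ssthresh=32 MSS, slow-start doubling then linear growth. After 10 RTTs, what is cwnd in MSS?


RTT 0: cwnd = 1 MSS (initial)
RTT 1: cwnd = 2 MSS (slow start, doubled)
RTT 2: cwnd = 4 MSS (slow start, doubled)
RTT 3: cwnd = 8 MSS (slow start, doubled)
RTT 4: cwnd = 16 MSS (slow start, doubled)
RTT 5: cwnd = 32 MSS (slow start, doubled)
RTT 6: cwnd = 33 MSS (congestion avoidance, +1)
RTT 7: cwnd = 34 MSS (congestion avoidance, +1)
RTT 8: cwnd = 35 MSS (congestion avoidance, +1)
RTT 9: cwnd = 36 MSS (congestion avoidance, +1)
RTT 10: cwnd = 37 MSS (congestion avoidance, +1)

37


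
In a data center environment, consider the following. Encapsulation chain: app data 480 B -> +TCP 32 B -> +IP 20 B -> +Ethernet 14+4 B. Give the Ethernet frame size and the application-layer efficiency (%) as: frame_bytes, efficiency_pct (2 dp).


TCP segment = 480 + 32 = 512 B
IP packet = 512 + 20 = 532 B
Ethernet frame = 532 + 14 + 4 = 550 B
Efficiency = app / frame = 480 / 550 = 0.872727 = 87.2727% -> 87.27% (2 dp)

550, 87.27


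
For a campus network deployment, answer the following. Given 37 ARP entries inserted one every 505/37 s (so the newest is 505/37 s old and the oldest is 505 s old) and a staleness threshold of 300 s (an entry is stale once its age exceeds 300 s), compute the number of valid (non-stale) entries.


Ages are k * 505/37 s for k = 1..37 (spacing = 13.6486 s).
Entry k is valid iff k * 505/37 <= 300 iff k <= 37 * 300 / 505 = 21.9802
n_valid = floor(21.9802) = 21
(n_stale = 37 - 21 = 16)

21


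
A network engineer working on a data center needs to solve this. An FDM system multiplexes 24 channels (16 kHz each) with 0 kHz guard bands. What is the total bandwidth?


Given: 24 channels, 16 kHz each, guard = 0 kHz
Channel bandwidth = 24 * 16 = 384 kHz
Guard bands = 23 gaps * 0 kHz = 0 kHz
Total = 384 + 0 = 384 kHz

384


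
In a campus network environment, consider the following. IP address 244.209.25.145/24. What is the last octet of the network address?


Given: IP = 244.209.25.145, prefix = /24
Subnet mask = 255.255.255.0
Last octet of IP: 145
Last octet of mask: 0
Network last octet = 145 AND 0 = 0

0


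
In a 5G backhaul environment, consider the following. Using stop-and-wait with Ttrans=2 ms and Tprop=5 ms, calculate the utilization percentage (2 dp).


Given: Ttrans = 2 ms, Tprop = 5 ms
RTT = 2 * Tprop = 2 * 5 = 10 ms
U = Ttrans / (Ttrans + RTT)
U = 2 / (2 + 10)
U = 2 / 12 = 0.166667
U% = 16.67%

16.67


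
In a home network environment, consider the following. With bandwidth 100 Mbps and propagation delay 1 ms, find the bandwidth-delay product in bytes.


Given: bandwidth = 100 Mbps, delay = 1 ms
BDP in bits = 100 * 10^6 * 1 / 1000
BDP in bits = 100000
BDP in bytes = 100000 / 8 = 12500

12500


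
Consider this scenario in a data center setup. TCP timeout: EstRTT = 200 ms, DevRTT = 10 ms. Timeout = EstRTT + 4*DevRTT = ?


Given: EstRTT = 200 ms, DevRTT = 10 ms
Timeout = EstRTT + 4 * DevRTT
4 * DevRTT = 4 * 10 = 40
Timeout = 200 + 40 = 240 ms

240


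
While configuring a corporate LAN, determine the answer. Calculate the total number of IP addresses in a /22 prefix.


Given: CIDR prefix /22
Host bits = 32 - 22 = 10
Total addresses = 2^10 = 1024

1024


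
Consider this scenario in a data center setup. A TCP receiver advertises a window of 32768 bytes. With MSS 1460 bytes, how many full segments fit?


Given: RWND = 32768 bytes, MSS = 1460 bytes
Full segments = floor(RWND / MSS)
Full segments = floor(32768 / 1460)
Full segments = floor(22.4438) = 22

22


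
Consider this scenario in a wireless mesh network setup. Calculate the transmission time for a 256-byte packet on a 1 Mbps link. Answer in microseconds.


Given: packet = 256 bytes, bandwidth = 1 Mbps
Packet in bits = 256 * 8 = 2048 bits
Bandwidth = 1 * 10^6 = 1000000 bps
Time = 2048 / 1000000 seconds
Time in us = 2048 * 10^6 / 1000000 = 2048

2048


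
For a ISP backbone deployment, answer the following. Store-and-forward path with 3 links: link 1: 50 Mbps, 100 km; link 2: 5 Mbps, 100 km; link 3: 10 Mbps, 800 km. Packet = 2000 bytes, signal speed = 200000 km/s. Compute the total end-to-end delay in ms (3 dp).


Packet = 2000 bytes = 16000 bits. Store-and-forward: sum (t_trans + t_prop) per link.
Link 1: t_trans = 16000/(50*10^6) s = 0.3200 ms; t_prop = 100/200000 s = 0.5000 ms; subtotal = 0.8200 ms
Link 2: t_trans = 16000/(5*10^6) s = 3.2000 ms; t_prop = 100/200000 s = 0.5000 ms; subtotal = 3.7000 ms
Link 3: t_trans = 16000/(10*10^6) s = 1.6000 ms; t_prop = 800/200000 s = 4.0000 ms; subtotal = 5.6000 ms
End-to-end = 0.8200 + 3.7000 + 5.6000 = 10.1200 ms -> 10.120 ms (3 dp)

10.120


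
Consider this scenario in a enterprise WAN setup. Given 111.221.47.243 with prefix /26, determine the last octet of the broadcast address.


Given: IP = 111.221.47.243, prefix = /26
Host bits = 32 - 26 = 6
Network last octet = 243 AND mask = 192
Host part size = 2^6 - 1 = 63
Broadcast last octet = 192 OR 63 = 255

255


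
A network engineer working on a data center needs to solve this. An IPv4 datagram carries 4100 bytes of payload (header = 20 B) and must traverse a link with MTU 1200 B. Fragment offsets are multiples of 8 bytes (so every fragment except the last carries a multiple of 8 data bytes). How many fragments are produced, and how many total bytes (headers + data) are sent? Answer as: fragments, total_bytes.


Max data per non-final fragment = floor((MTU - header)/8)*8 = floor((1200 - 20)/8)*8 = floor(1180/8)*8 = 1176 B
Final fragment needs no 8-byte alignment: it can carry up to MTU - header = 1180 B
Non-final fragments needed = ceil((payload - 1180) / 1176) = ceil(2920/1176) = ceil(2.4830) = 3
Number of fragments = 3 + 1 = 4
Fragment sizes (data): 3 * 1176 B + 572 B (last, 572 <= 1180 OK)
Total bytes sent = payload + n_frags * header = 4100 + 4*20 = 4100 + 80 = 4180 B

4, 4180


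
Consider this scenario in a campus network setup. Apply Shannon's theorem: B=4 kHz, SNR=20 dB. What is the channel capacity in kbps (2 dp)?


Given: B = 4 kHz, SNR = 20 dB
SNR linear = 10^(20/10) = 100
1 + SNR = 101
log2(101) = 6.6582114828
C = 4 * 1000 * 6.6582114828 = 26632.8459 bps
C = 26.632846 kbps -> 26.63 kbps (2 dp)

26.63


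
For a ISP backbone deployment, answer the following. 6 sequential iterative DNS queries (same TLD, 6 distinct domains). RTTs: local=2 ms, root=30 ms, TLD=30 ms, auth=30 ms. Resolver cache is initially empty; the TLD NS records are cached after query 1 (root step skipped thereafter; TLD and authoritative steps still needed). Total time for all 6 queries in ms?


Lookup 1 (cold cache): local + root + TLD + auth = 2 + 30 + 30 + 30 = 92 ms
Lookups 2..6 (TLD NS cached -> skip root; new domain -> still ask TLD and auth): local + TLD + auth = 2 + 30 + 30 = 62 ms each
Remaining 5 lookups: 5 * 62 = 310 ms
Total = 92 + 310 = 402 ms

402


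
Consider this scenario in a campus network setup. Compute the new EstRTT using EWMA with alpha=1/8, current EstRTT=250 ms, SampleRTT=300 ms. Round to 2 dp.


Given: EstRTT = 250 ms, SampleRTT = 300 ms, alpha = 1/8
New EstRTT = (1 - alpha) * EstRTT + alpha * SampleRTT
(7/8) * 250 = 218.75
(1/8) * 300 = 37.5
New EstRTT = 218.75 + 37.5 = 256.25 ms -> 256.25 ms (2 dp)

256.25


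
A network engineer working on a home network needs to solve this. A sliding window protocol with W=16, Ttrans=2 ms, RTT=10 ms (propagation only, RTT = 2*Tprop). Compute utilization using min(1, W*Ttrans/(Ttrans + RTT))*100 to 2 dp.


Given: W = 16, Ttrans = 2 ms, RTT = 10 ms (= 2 * Tprop, Tprop = 5 ms)
Cycle time = Ttrans + RTT = 2 + 10 = 12 ms (first packet sent until its ACK returns)
W * Ttrans = 16 * 2 = 32 ms of sending per cycle
W * Ttrans / (Ttrans + RTT) = 32 / 12 = 2.666667
U = min(1, 2.666667) = 1.000000
U% = 100.00%

100.00


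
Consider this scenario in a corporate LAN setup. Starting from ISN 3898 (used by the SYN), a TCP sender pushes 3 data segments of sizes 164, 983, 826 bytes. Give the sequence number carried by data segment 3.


The SYN occupies sequence number ISN = 3898, so the first data byte is ISN + 1 = 3899.
SEQ of data segment i = (ISN + 1) + sum of payload sizes of segments 1..i-1.
Segment 1: SEQ = 3899, payload = 164 bytes
Segment 2: SEQ = 4063, payload = 983 bytes
Segment 3: SEQ = 5046, payload = 826 bytes
SEQ of segment 3 = 3899 + 164 + 983 = 5046

5046


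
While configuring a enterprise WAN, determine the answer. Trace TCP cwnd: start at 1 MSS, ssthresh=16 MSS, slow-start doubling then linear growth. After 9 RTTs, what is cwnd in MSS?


RTT 0: cwnd = 1 MSS (initial)
RTT 1: cwnd = 2 MSS (slow start, doubled)
RTT 2: cwnd = 4 MSS (slow start, doubled)
RTT 3: cwnd = 8 MSS (slow start, doubled)
RTT 4: cwnd = 16 MSS (slow start, doubled)
RTT 5: cwnd = 17 MSS (congestion avoidance, +1)
RTT 6: cwnd = 18 MSS (congestion avoidance, +1)
RTT 7: cwnd = 19 MSS (congestion avoidance, +1)
RTT 8: cwnd = 20 MSS (congestion avoidance, +1)
RTT 9: cwnd = 21 MSS (congestion avoidance, +1)

21


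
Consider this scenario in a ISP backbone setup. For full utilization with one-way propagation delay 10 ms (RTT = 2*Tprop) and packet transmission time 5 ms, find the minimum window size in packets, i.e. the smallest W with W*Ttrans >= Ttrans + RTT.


Given: Ttrans = 5 ms, RTT = 20 ms (= 2 * Tprop, Tprop = 10 ms)
Time until first ACK returns = Ttrans + RTT = 5 + 20 = 25 ms
Need W * Ttrans >= Ttrans + RTT  ->  W >= (Ttrans + RTT) / Ttrans
(Ttrans + RTT) / Ttrans = 25 / 5 = 5
W_min = ceil(5) = 5

5


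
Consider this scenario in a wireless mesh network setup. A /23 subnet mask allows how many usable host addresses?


Given: subnet mask /23
Host bits = 32 - 23 = 9
Total addresses = 2^9 = 512
Usable hosts = 512 - 2 (network + broadcast) = 510

510


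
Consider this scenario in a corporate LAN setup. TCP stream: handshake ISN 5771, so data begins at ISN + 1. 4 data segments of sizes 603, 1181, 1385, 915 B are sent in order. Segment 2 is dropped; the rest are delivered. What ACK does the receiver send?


SYN uses sequence number 5771; first data byte = ISN + 1 = 5772.
Segment 1: SEQ = 5772, len = 603 B, covers [5772, 6374]
Segment 2: SEQ = 6375, len = 1181 B, covers [6375, 7555] [LOST]
Segment 3: SEQ = 7556, len = 1385 B, covers [7556, 8940]
Segment 4: SEQ = 8941, len = 915 B, covers [8941, 9855]
In-order data received: bytes [5772, 6374] (segments 1..1).
Segment 2 missing -> gap begins at byte 6375; later segments buffered out of order.
Cumulative ACK = next expected in-order byte = 5772 + 603 = 6375

6375


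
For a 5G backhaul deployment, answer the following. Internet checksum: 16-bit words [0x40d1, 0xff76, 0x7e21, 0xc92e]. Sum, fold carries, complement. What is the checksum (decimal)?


Given words: [0x40d1, 0xff76, 0x7e21, 0xc92e]
Step 1: Sum all words
Raw sum = 16593 + 65398 + 32289 + 51502 = 165782
Step 2: Fold carry: (34710 + 2) = 34712
One's complement = ~34712 & 0xFFFF = 30823

30823


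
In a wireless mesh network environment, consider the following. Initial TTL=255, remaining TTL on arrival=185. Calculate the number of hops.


Given: initial TTL = 255, received TTL = 185
Hops = initial TTL - received TTL
Hops = 255 - 185 = 70

70


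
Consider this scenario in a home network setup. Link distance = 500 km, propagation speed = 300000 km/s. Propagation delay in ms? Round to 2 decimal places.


Given: distance = 500 km, speed = 300000 km/s
Delay = distance / speed = 500 / 300000 seconds
Delay in ms = 500 * 1000 / 300000
Delay = 1.6667 ms
Rounded to 2 dp = 1.67 ms

1.67


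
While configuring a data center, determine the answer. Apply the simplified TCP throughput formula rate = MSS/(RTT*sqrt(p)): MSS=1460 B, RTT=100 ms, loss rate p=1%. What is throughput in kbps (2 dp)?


Given: MSS = 1460 bytes, RTT = 100 ms, loss = 1%
RTT in seconds = 100 / 1000 = 0.1
Loss rate = 1% = 0.01
sqrt(loss) = sqrt(0.01) = 0.1
Throughput (bytes/s) = 1460 / (0.1 * 0.1) = 146000.0000
Throughput (kbps) = 146000.0000 * 8 / 1000 = 1168.000000 -> 1168.00 kbps (2 dp)

1168.00


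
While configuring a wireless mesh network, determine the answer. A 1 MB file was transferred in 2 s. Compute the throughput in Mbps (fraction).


Given: file = 1 MB, time = 2 s
File in Mb = 1 * 8 = 8 Mb
Throughput = 8 / 2 Mbps
Throughput = 4 Mbps

4


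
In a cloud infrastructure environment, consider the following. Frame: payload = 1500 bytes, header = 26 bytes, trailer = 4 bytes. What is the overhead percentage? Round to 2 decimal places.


Given: payload = 1500 B, header = 26 B, trailer = 4 B
Overhead bytes = header + trailer = 26 + 4 = 30
Total frame = payload + overhead = 1500 + 30 = 1530
Overhead % = 30 / 1530 * 100 = 1.9608% -> 1.96% (2 dp)

1.96


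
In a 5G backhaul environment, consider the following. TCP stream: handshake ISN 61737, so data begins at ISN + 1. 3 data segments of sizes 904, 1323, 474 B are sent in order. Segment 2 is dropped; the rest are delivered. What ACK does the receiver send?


SYN uses sequence number 61737; first data byte = ISN + 1 = 61738.
Segment 1: SEQ = 61738, len = 904 B, covers [61738, 62641]
Segment 2: SEQ = 62642, len = 1323 B, covers [62642, 63964] [LOST]
Segment 3: SEQ = 63965, len = 474 B, covers [63965, 64438]
In-order data received: bytes [61738, 62641] (segments 1..1).
Segment 2 missing -> gap begins at byte 62642; later segments buffered out of order.
Cumulative ACK = next expected in-order byte = 61738 + 904 = 62642

62642


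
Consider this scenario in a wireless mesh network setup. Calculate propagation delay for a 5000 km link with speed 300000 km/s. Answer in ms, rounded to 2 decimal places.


Given: distance = 5000 km, speed = 300000 km/s
Delay = distance / speed = 5000 / 300000 seconds
Delay in ms = 5000 * 1000 / 300000
Delay = 16.6667 ms
Rounded to 2 dp = 16.67 ms

16.67


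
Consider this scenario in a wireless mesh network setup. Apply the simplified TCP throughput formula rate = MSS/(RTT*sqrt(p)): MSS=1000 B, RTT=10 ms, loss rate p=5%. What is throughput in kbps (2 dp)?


Given: MSS = 1000 bytes, RTT = 10 ms, loss = 5%
RTT in seconds = 10 / 1000 = 0.01
Loss rate = 5% = 0.05
sqrt(loss) = sqrt(0.05) = 0.223606797750
Throughput (bytes/s) = 1000 / (0.01 * 0.223606797750) = 447213.5955
Throughput (kbps) = 447213.5955 * 8 / 1000 = 3577.708764 -> 3577.71 kbps (2 dp)

3577.71


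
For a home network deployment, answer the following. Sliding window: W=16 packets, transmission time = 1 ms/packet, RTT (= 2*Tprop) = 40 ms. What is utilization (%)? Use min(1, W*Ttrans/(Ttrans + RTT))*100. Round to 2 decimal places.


Given: W = 16, Ttrans = 1 ms, RTT = 40 ms (= 2 * Tprop, Tprop = 20 ms)
Cycle time = Ttrans + RTT = 1 + 40 = 41 ms (first packet sent until its ACK returns)
W * Ttrans = 16 * 1 = 16 ms of sending per cycle
W * Ttrans / (Ttrans + RTT) = 16 / 41 = 0.390244
U = min(1, 0.390244) = 0.390244
U% = 39.02%

39.02


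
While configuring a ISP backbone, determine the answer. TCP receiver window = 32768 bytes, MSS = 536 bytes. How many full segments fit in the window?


Given: RWND = 32768 bytes, MSS = 536 bytes
Full segments = floor(RWND / MSS)
Full segments = floor(32768 / 536)
Full segments = floor(61.1343) = 61

61


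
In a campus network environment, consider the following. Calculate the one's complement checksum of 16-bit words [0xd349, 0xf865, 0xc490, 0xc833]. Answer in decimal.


Given words: [0xd349, 0xf865, 0xc490, 0xc833]
Step 1: Sum all words
Raw sum = 54089 + 63589 + 50320 + 51251 = 219249
Step 2: Fold carry: (22641 + 3) = 22644
One's complement = ~22644 & 0xFFFF = 42891

42891


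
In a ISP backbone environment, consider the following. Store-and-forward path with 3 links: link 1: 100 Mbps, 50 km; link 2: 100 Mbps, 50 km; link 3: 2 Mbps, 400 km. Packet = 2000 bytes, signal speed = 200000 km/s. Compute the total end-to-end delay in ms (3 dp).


Packet = 2000 bytes = 16000 bits. Store-and-forward: sum (t_trans + t_prop) per link.
Link 1: t_trans = 16000/(100*10^6) s = 0.1600 ms; t_prop = 50/200000 s = 0.2500 ms; subtotal = 0.4100 ms
Link 2: t_trans = 16000/(100*10^6) s = 0.1600 ms; t_prop = 50/200000 s = 0.2500 ms; subtotal = 0.4100 ms
Link 3: t_trans = 16000/(2*10^6) s = 8.0000 ms; t_prop = 400/200000 s = 2.0000 ms; subtotal = 10.0000 ms
End-to-end = 0.4100 + 0.4100 + 10.0000 = 10.8200 ms -> 10.820 ms (3 dp)

10.820


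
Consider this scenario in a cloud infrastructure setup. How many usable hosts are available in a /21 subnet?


Given: subnet mask /21
Host bits = 32 - 21 = 11
Total addresses = 2^11 = 2048
Usable hosts = 2048 - 2 (network + broadcast) = 2046

2046


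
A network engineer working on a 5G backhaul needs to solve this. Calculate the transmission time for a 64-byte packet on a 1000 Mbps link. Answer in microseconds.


Given: packet = 64 bytes, bandwidth = 1000 Mbps
Packet in bits = 64 * 8 = 512 bits
Bandwidth = 1000 * 10^6 = 1000000000 bps
Time = 512 / 1000000000 seconds
Time in us = 512 * 10^6 / 1000000000 = 0.512

0.512


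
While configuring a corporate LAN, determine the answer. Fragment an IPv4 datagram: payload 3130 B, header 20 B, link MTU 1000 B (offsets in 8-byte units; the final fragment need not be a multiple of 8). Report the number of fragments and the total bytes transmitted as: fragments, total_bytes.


Max data per non-final fragment = floor((MTU - header)/8)*8 = floor((1000 - 20)/8)*8 = floor(980/8)*8 = 976 B
Final fragment needs no 8-byte alignment: it can carry up to MTU - header = 980 B
Non-final fragments needed = ceil((payload - 980) / 976) = ceil(2150/976) = ceil(2.2029) = 3
Number of fragments = 3 + 1 = 4
Fragment sizes (data): 3 * 976 B + 202 B (last, 202 <= 980 OK)
Total bytes sent = payload + n_frags * header = 3130 + 4*20 = 3130 + 80 = 3210 B

4, 3210


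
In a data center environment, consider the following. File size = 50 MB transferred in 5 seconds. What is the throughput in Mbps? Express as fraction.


Given: file = 50 MB, time = 5 s
File in Mb = 50 * 8 = 400 Mb
Throughput = 400 / 5 Mbps
Throughput = 80 Mbps

80


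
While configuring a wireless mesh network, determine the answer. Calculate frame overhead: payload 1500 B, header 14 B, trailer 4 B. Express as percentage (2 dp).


Given: payload = 1500 B, header = 14 B, trailer = 4 B
Overhead bytes = header + trailer = 14 + 4 = 18
Total frame = payload + overhead = 1500 + 18 = 1518
Overhead % = 18 / 1518 * 100 = 1.1858% -> 1.19% (2 dp)

1.19


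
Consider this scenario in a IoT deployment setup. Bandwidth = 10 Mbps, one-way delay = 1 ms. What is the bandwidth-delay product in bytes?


Given: bandwidth = 10 Mbps, delay = 1 ms
BDP in bits = 10 * 10^6 * 1 / 1000
BDP in bits = 10000
BDP in bytes = 10000 / 8 = 1250

1250


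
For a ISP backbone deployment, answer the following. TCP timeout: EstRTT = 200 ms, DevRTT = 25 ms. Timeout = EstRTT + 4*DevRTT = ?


Given: EstRTT = 200 ms, DevRTT = 25 ms
Timeout = EstRTT + 4 * DevRTT
4 * DevRTT = 4 * 25 = 100
Timeout = 200 + 100 = 300 ms

300


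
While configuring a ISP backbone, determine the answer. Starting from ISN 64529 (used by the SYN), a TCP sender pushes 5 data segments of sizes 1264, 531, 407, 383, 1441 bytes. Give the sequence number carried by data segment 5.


The SYN occupies sequence number ISN = 64529, so the first data byte is ISN + 1 = 64530.
SEQ of data segment i = (ISN + 1) + sum of payload sizes of segments 1..i-1.
Segment 1: SEQ = 64530, payload = 1264 bytes
Segment 2: SEQ = 65794, payload = 531 bytes
Segment 3: SEQ = 66325, payload = 407 bytes
Segment 4: SEQ = 66732, payload = 383 bytes
Segment 5: SEQ = 67115, payload = 1441 bytes
SEQ of segment 5 = 64530 + 1264 + 531 + 407 + 383 = 67115

67115
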